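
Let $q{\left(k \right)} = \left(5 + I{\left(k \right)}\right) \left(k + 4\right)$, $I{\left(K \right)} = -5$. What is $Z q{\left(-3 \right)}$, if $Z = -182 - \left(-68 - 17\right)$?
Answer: $0$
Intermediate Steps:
$q{\left(k \right)} = 0$ ($q{\left(k \right)} = \left(5 - 5\right) \left(k + 4\right) = 0 \left(4 + k\right) = 0$)
$Z = -97$ ($Z = -182 - -85 = -182 + 85 = -97$)
$Z q{\left(-3 \right)} = \left(-97\right) 0 = 0$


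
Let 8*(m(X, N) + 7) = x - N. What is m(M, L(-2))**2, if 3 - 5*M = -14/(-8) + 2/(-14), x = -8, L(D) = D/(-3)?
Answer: 9409/144 ≈ 65.340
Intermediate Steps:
L(D) = -D/3 (L(D) = D*(-1/3) = -D/3)
M = 39/140 (M = 3/5 - (-14/(-8) + 2/(-14))/5 = 3/5 - (-14*(-1/8) + 2*(-1/14))/5 = 3/5 - (7/4 - 1/7)/5 = 3/5 - 1/5*45/28 = 3/5 - 9/28 = 39/140 ≈ 0.27857)
m(X, N) = -8 - N/8 (m(X, N) = -7 + (-8 - N)/8 = -7 + (-1 - N/8) = -8 - N/8)
m(M, L(-2))**2 = (-8 - (-1)*(-2)/24)**2 = (-8 - 1/8*2/3)**2 = (-8 - 1/12)**2 = (-97/12)**2 = 9409/144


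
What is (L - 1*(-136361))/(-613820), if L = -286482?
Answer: 150121/613820 ≈ 0.24457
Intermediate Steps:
(L - 1*(-136361))/(-613820) = (-286482 - 1*(-136361))/(-613820) = (-286482 + 136361)*(-1/613820) = -150121*(-1/613820) = 150121/613820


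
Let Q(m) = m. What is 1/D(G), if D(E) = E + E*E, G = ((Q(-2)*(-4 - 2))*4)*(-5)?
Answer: 1/57360 ≈ 1.7434e-5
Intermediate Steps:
G = -240 (G = (-2*(-4 - 2)*4)*(-5) = (-2*(-6)*4)*(-5) = (12*4)*(-5) = 48*(-5) = -240)
D(E) = E + E²
1/D(G) = 1/(-240*(1 - 240)) = 1/(-240*(-239)) = 1/57360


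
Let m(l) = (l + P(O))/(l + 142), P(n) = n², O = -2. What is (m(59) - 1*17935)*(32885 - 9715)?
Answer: -27841628080/67 ≈ -4.1555e+8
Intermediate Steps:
m(l) = (4 + l)/(142 + l) (m(l) = (l + (-2)²)/(l + 142) = (l + 4)/(142 + l) = (4 + l)/(142 + l))
(m(59) - 1*17935)*(32885 - 9715) = ((4 + 59)/(142 + 59) - 1*17935)*(32885 - 9715) = (63/201 - 17935)*23170 = ((1/201)*63 - 17935)*23170 = (21/67 - 17935)*23170 = -1201624/67*23170 = -27841628080/67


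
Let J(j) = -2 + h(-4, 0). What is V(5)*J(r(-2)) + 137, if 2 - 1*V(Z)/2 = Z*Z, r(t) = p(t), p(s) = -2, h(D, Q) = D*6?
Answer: 1333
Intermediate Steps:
h(D, Q) = 6*D
r(t) = -2
J(j) = -26 (J(j) = -2 + 6*(-4) = -2 - 24 = -26)
V(Z) = 4 - 2*Z² (V(Z) = 4 - 2*Z*Z = 4 - 2*Z²)
V(5)*J(r(-2)) + 137 = (4 - 2*5²)*(-26) + 137 = (4 - 2*25)*(-26) + 137 = (4 - 50)*(-26) + 137 = -46*(-26) + 137 = 1196 + 137 = 1333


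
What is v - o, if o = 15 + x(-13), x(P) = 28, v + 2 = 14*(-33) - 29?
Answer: -536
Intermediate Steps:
v = -493 (v = -2 + (14*(-33) - 29) = -2 + (-462 - 29) = -2 - 491 = -493)
o = 43 (o = 15 + 28 = 43)
v - o = -493 - 1*43 = -493 - 43 = -536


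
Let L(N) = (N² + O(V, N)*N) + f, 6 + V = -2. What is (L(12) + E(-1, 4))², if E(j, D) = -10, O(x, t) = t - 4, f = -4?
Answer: 51076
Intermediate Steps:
V = -8 (V = -6 - 2 = -8)
O(x, t) = -4 + t
L(N) = -4 + N² + N*(-4 + N) (L(N) = (N² + (-4 + N)*N) - 4 = (N² + N*(-4 + N)) - 4 = -4 + N² + N*(-4 + N))
(L(12) + E(-1, 4))² = ((-4 + 12² + 12*(-4 + 12)) - 10)² = ((-4 + 144 + 12*8) - 10)² = ((-4 + 144 + 96) - 10)² = (236 - 10)² = 226² = 51076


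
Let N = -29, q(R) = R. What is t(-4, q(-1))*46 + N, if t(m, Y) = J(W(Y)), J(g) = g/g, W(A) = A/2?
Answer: 17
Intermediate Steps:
W(A) = A/2 (W(A) = A*(1/2) = A/2)
J(g) = 1
t(m, Y) = 1
t(-4, q(-1))*46 + N = 1*46 - 29 = 46 - 29 = 17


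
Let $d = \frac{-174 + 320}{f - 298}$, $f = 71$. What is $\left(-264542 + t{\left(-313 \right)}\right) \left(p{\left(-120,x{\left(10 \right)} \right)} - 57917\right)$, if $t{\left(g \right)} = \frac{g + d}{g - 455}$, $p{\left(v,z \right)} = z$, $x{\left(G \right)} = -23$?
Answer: $\frac{668035495423775}{43584} \approx 1.5328 \cdot 10^{10}$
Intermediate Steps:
$d = - \frac{146}{227}$ ($d = \frac{-174 + 320}{71 - 298} = \frac{146}{-227} = 146 \left(- \frac{1}{227}\right) = - \frac{146}{227} \approx -0.64317$)
$t{\left(g \right)} = \frac{- \frac{146}{227} + g}{-455 + g}$ ($t{\left(g \right)} = \frac{g - \frac{146}{227}}{g - 455} = \frac{- \frac{146}{227} + g}{-455 + g}$)
$\left(-264542 + t{\left(-313 \right)}\right) \left(p{\left(-120,x{\left(10 \right)} \right)} - 57917\right) = \left(-264542 + \frac{- \frac{146}{227} - 313}{-455 - 313}\right) \left(-23 - 57917\right) = \left(-264542 + \frac{1}{-768} \left(- \frac{71197}{227}\right)\right) \left(-57940\right) = \left(-264542 - - \frac{71197}{174336}\right) \left(-57940\right) = \left(-264542 + \frac{71197}{174336}\right) \left(-57940\right) = \left(- \frac{46119122915}{174336}\right) \left(-57940\right) = \frac{668035495423775}{43584}$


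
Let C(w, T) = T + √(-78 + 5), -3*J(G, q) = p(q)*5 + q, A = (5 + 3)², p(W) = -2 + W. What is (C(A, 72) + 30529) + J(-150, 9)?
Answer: 91759/3 + I*√73 ≈ 30586.0 + 8.544*I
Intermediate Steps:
A = 64 (A = 8² = 64)
J(G, q) = 10/3 - 2*q (J(G, q) = -((-2 + q)*5 + q)/3 = -((-10 + 5*q) + q)/3 = -(-10 + 6*q)/3 = 10/3 - 2*q)
C(w, T) = T + I*√73 (C(w, T) = T + √(-73) = T + I*√73)
(C(A, 72) + 30529) + J(-150, 9) = ((72 + I*√73) + 30529) + (10/3 - 2*9) = (30601 + I*√73) + (10/3 - 18) = (30601 + I*√73) - 44/3 = 91759/3 + I*√73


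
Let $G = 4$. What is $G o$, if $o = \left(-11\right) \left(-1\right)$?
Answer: $44$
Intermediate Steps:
$o = 11$
$G o = 4 \cdot 11 = 44$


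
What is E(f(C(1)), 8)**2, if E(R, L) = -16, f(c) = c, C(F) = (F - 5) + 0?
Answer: 256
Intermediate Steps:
C(F) = -5 + F (C(F) = (-5 + F) + 0 = -5 + F)
E(f(C(1)), 8)**2 = (-16)**2 = 256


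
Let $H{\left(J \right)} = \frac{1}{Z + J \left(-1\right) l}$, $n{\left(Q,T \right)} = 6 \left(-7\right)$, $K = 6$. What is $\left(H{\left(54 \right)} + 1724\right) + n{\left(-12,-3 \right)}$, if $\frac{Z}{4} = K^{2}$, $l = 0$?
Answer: $\frac{242209}{144} \approx 1682.0$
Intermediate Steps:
$n{\left(Q,T \right)} = -42$
$Z = 144$ ($Z = 4 \cdot 6^{2} = 4 \cdot 36 = 144$)
$H{\left(J \right)} = \frac{1}{144}$ ($H{\left(J \right)} = \frac{1}{144 + J \left(-1\right) 0} = \frac{1}{144 + - J 0} = \frac{1}{144 + 0} = \frac{1}{144}$)
$\left(H{\left(54 \right)} + 1724\right) + n{\left(-12,-3 \right)} = \left(\frac{1}{144} + 1724\right) - 42 = \frac{248257}{144} - 42 = \frac{242209}{144}$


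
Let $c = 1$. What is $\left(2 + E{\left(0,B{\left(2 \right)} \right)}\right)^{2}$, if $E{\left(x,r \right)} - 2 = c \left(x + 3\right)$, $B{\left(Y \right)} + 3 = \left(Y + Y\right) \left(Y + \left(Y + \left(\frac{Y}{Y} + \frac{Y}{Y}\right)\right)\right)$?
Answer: $49$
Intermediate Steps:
$B{\left(Y \right)} = -3 + 2 Y \left(2 + 2 Y\right)$ ($B{\left(Y \right)} = -3 + \left(Y + Y\right) \left(Y + \left(Y + \left(\frac{Y}{Y} + \frac{Y}{Y}\right)\right)\right) = -3 + 2 Y \left(Y + \left(Y + \left(1 + 1\right)\right)\right) = -3 + 2 Y \left(Y + \left(Y + 2\right)\right) = -3 + 2 Y \left(Y + \left(2 + Y\right)\right) = -3 + 2 Y \left(2 + 2 Y\right)$)
$E{\left(x,r \right)} = 5 + x$ ($E{\left(x,r \right)} = 2 + 1 \left(x + 3\right) = 2 + 1 \left(3 + x\right) = 2 + \left(3 + x\right) = 5 + x$)
$\left(2 + E{\left(0,B{\left(2 \right)} \right)}\right)^{2} = \left(2 + \left(5 + 0\right)\right)^{2} = \left(2 + 5\right)^{2} = 7^{2} = 49$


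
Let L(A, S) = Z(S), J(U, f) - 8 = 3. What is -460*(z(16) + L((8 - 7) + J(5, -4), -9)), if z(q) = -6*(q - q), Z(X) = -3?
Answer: 1380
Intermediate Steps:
J(U, f) = 11 (J(U, f) = 8 + 3 = 11)
L(A, S) = -3
z(q) = 0 (z(q) = -6*0 = 0)
-460*(z(16) + L((8 - 7) + J(5, -4), -9)) = -460*(0 - 3) = -460*(-3) = 1380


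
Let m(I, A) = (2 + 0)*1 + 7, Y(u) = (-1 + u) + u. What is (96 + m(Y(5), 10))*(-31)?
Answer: -3255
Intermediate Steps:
Y(u) = -1 + 2*u
m(I, A) = 9 (m(I, A) = 2*1 + 7 = 2 + 7 = 9)
(96 + m(Y(5), 10))*(-31) = (96 + 9)*(-31) = 105*(-31) = -3255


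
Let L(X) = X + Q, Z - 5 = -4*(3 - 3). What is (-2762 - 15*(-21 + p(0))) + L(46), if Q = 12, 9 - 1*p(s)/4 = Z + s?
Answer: -2629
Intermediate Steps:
Z = 5 (Z = 5 - 4*(3 - 3) = 5 - 4*0 = 5 + 0 = 5)
p(s) = 16 - 4*s (p(s) = 36 - 4*(5 + s) = 36 + (-20 - 4*s) = 16 - 4*s)
L(X) = 12 + X (L(X) = X + 12 = 12 + X)
(-2762 - 15*(-21 + p(0))) + L(46) = (-2762 - 15*(-21 + (16 - 4*0))) + (12 + 46) = (-2762 - 15*(-21 + (16 + 0))) + 58 = (-2762 - 15*(-21 + 16)) + 58 = (-2762 - 15*(-5)) + 58 = (-2762 + 75) + 58 = -2687 + 58 = -2629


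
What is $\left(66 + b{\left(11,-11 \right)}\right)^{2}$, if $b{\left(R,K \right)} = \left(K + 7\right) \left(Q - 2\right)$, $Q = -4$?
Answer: $8100$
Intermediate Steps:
$b{\left(R,K \right)} = -42 - 6 K$ ($b{\left(R,K \right)} = \left(K + 7\right) \left(-4 - 2\right) = \left(7 + K\right) \left(-6\right) = -42 - 6 K$)
$\left(66 + b{\left(11,-11 \right)}\right)^{2} = \left(66 - -24\right)^{2} = \left(66 + \left(-42 + 66\right)\right)^{2} = \left(66 + 24\right)^{2} = 90^{2} = 8100$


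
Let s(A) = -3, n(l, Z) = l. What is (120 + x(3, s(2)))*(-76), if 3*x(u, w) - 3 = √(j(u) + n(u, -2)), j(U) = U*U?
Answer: -9196 - 152*√3/3 ≈ -9283.8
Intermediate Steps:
j(U) = U²
x(u, w) = 1 + √(u + u²)/3 (x(u, w) = 1 + √(u² + u)/3 = 1 + √(u + u²)/3)
(120 + x(3, s(2)))*(-76) = (120 + (1 + √(3*(1 + 3))/3))*(-76) = (120 + (1 + √(3*4)/3))*(-76) = (120 + (1 + √12/3))*(-76) = (120 + (1 + (2*√3)/3))*(-76) = (120 + (1 + 2*√3/3))*(-76) = (121 + 2*√3/3)*(-76) = -9196 - 152*√3/3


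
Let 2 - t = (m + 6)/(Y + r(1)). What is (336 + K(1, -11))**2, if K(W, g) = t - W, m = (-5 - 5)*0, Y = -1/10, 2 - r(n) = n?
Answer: 982081/9 ≈ 1.0912e+5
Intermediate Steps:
r(n) = 2 - n
Y = -1/10 (Y = -1*1/10 = -1/10 ≈ -0.10000)
m = 0 (m = -10*0 = 0)
t = -14/3 (t = 2 - (0 + 6)/(-1/10 + (2 - 1*1)) = 2 - 6/(-1/10 + (2 - 1)) = 2 - 6/(-1/10 + 1) = 2 - 6/9/10 = 2 - 6*10/9 = 2 - 1*20/3 = 2 - 20/3 = -14/3 ≈ -4.6667)
K(W, g) = -14/3 - W
(336 + K(1, -11))**2 = (336 + (-14/3 - 1*1))**2 = (336 + (-14/3 - 1))**2 = (336 - 17/3)**2 = (991/3)**2 = 982081/9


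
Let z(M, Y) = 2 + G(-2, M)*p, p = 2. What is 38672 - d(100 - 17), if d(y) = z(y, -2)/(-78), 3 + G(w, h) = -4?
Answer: 502734/13 ≈ 38672.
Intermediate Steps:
G(w, h) = -7 (G(w, h) = -3 - 4 = -7)
z(M, Y) = -12 (z(M, Y) = 2 - 7*2 = 2 - 14 = -12)
d(y) = 2/13 (d(y) = -12/(-78) = -12*(-1/78) = 2/13)
38672 - d(100 - 17) = 38672 - 1*2/13 = 38672 - 2/13 = 502734/13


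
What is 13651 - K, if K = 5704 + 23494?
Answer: -15547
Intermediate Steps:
K = 29198
13651 - K = 13651 - 1*29198 = 13651 - 29198 = -15547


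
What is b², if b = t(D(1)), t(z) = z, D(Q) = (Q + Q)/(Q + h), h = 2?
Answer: 4/9 ≈ 0.44444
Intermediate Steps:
D(Q) = 2*Q/(2 + Q) (D(Q) = (Q + Q)/(Q + 2) = (2*Q)/(2 + Q) = 2*Q/(2 + Q))
b = ⅔ (b = 2*1/(2 + 1) = 2*1/3 = 2*1*(⅓) = ⅔ ≈ 0.66667)
b² = (⅔)² = 4/9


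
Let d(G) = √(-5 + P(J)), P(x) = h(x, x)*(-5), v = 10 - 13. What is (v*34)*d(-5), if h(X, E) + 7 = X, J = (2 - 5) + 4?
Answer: -510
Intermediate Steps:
J = 1 (J = -3 + 4 = 1)
v = -3
h(X, E) = -7 + X
P(x) = 35 - 5*x (P(x) = (-7 + x)*(-5) = 35 - 5*x)
d(G) = 5 (d(G) = √(-5 + (35 - 5*1)) = √(-5 + (35 - 5)) = √(-5 + 30) = √25 = 5)
(v*34)*d(-5) = -3*34*5 = -102*5 = -510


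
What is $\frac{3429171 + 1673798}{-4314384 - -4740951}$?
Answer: $\frac{5102969}{426567} \approx 11.963$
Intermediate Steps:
$\frac{3429171 + 1673798}{-4314384 - -4740951} = \frac{5102969}{-4314384 + 4740951} = \frac{5102969}{426567}$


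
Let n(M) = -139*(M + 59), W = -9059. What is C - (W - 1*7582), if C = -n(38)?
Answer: 30124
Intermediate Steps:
n(M) = -8201 - 139*M (n(M) = -139*(59 + M) = -8201 - 139*M)
C = 13483 (C = -(-8201 - 139*38) = -(-8201 - 5282) = -1*(-13483) = 13483)
C - (W - 1*7582) = 13483 - (-9059 - 1*7582) = 13483 - (-9059 - 7582) = 13483 - 1*(-16641) = 13483 + 16641 = 30124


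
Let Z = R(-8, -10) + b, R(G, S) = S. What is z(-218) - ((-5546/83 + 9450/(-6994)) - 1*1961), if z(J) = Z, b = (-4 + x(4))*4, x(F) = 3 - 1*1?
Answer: 583744230/290251 ≈ 2011.2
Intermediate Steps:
x(F) = 2 (x(F) = 3 - 1 = 2)
b = -8 (b = (-4 + 2)*4 = -2*4 = -8)
Z = -18 (Z = -10 - 8 = -18)
z(J) = -18
z(-218) - ((-5546/83 + 9450/(-6994)) - 1*1961) = -18 - ((-5546/83 + 9450/(-6994)) - 1*1961) = -18 - ((-5546*1/83 + 9450*(-1/6994)) - 1961) = -18 - ((-5546/83 - 4725/3497) - 1961) = -18 - (-19786537/290251 - 1961) = -18 - 1*(-588968748/290251) = -18 + 588968748/290251 = 583744230/290251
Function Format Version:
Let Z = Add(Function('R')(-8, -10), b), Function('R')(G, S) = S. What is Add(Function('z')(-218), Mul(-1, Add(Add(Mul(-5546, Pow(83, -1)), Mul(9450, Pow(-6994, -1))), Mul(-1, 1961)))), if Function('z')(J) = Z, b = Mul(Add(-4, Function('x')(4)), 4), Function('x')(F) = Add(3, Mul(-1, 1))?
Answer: Rational(583744230, 290251) ≈ 2011.2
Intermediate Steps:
Function('x')(F) = 2 (Function('x')(F) = Add(3, -1) = 2)
b = -8 (b = Mul(Add(-4, 2), 4) = Mul(-2, 4) = -8)
Z = -18 (Z = Add(-10, -8) = -18)
Function('z')(J) = -18
Add(Function('z')(-218), Mul(-1, Add(Add(Mul(-5546, Pow(83, -1)), Mul(9450, Pow(-6994, -1))), Mul(-1, 1961)))) = Add(-18, Mul(-1, Add(Add(Mul(-5546, Pow(83, -1)), Mul(9450, Pow(-6994, -1))), Mul(-1, 1961)))) = Add(-18, Mul(-1, Add(Add(Mul(-5546, Rational(1, 83)), Mul(9450, Rational(-1, 6994))), -1961))) = Add(-18, Mul(-1, Add(Add(Rational(-5546, 83), Rational(-4725, 3497)), -1961))) = Add(-18, Mul(-1, Add(Rational(-19786537, 290251), -1961))) = Add(-18, Mul(-1, Rational(-588968748, 290251))) = Add(-18, Rational(588968748, 290251)) = Rational(583744230, 290251)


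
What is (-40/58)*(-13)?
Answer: 260/29 ≈ 8.9655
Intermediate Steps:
(-40/58)*(-13) = ((1/58)*(-40))*(-13) = -20/29*(-13) = 260/29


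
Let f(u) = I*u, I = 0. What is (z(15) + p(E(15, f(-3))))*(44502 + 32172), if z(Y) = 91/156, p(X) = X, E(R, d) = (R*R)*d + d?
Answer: 89453/2 ≈ 44727.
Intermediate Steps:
f(u) = 0 (f(u) = 0*u = 0)
E(R, d) = d + d*R² (E(R, d) = R²*d + d = d*R² + d = d + d*R²)
z(Y) = 7/12 (z(Y) = 91*(1/156) = 7/12)
(z(15) + p(E(15, f(-3))))*(44502 + 32172) = (7/12 + 0*(1 + 15²))*(44502 + 32172) = (7/12 + 0*(1 + 225))*76674 = (7/12 + 0*226)*76674 = (7/12 + 0)*76674 = (7/12)*76674 = 89453/2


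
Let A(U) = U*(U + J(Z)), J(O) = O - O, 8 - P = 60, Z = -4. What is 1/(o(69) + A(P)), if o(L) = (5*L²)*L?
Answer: 1/1645249 ≈ 6.0781e-7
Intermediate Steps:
P = -52 (P = 8 - 1*60 = 8 - 60 = -52)
J(O) = 0
o(L) = 5*L³
A(U) = U² (A(U) = U*(U + 0) = U*U = U²)
1/(o(69) + A(P)) = 1/(5*69³ + (-52)²) = 1/(5*328509 + 2704) = 1/(1642545 + 2704) = 1/1645249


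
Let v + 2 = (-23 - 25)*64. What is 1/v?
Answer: -1/3074 ≈ -0.00032531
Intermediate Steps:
v = -3074 (v = -2 + (-23 - 25)*64 = -2 - 48*64 = -2 - 3072 = -3074)
1/v = 1/(-3074) = -1/3074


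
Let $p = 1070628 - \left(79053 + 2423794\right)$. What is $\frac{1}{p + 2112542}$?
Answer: $\frac{1}{680323} \approx 1.4699 \cdot 10^{-6}$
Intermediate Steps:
$p = -1432219$ ($p = 1070628 - 2502847 = -1432219$)
$\frac{1}{p + 2112542} = \frac{1}{-1432219 + 2112542} = \frac{1}{680323}$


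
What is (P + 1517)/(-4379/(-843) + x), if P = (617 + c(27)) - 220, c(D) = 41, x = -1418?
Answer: -329613/238199 ≈ -1.3838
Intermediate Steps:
P = 438 (P = (617 + 41) - 220 = 658 - 220 = 438)
(P + 1517)/(-4379/(-843) + x) = (438 + 1517)/(-4379/(-843) - 1418) = 1955/(-4379*(-1/843) - 1418) = 1955/(4379/843 - 1418) = 1955/(-1190995/843) = 1955*(-843/1190995) = -329613/238199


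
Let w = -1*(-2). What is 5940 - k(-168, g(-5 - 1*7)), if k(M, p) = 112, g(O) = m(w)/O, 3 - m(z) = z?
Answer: 5828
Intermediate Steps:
w = 2
m(z) = 3 - z
g(O) = 1/O (g(O) = (3 - 1*2)/O = (3 - 2)/O = 1/O)
5940 - k(-168, g(-5 - 1*7)) = 5940 - 1*112 = 5940 - 112 = 5828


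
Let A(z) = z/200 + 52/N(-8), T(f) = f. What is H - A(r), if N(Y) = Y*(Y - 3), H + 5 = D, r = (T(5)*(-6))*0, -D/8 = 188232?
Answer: -33128955/22 ≈ -1.5059e+6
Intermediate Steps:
D = -1505856 (D = -8*188232 = -1505856)
r = 0 (r = (5*(-6))*0 = -30*0 = 0)
H = -1505861 (H = -5 - 1505856 = -1505861)
N(Y) = Y*(-3 + Y)
A(z) = 13/22 + z/200 (A(z) = z/200 + 52/((-8*(-3 - 8))) = z*(1/200) + 52/((-8*(-11))) = z/200 + 52/88 = z/200 + 52*(1/88) = z/200 + 13/22 = 13/22 + z/200)
H - A(r) = -1505861 - (13/22 + (1/200)*0) = -1505861 - (13/22 + 0) = -1505861 - 1*13/22 = -1505861 - 13/22 = -33128955/22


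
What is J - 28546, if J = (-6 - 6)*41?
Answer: -29038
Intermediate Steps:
J = -492 (J = -12*41 = -492)
J - 28546 = -492 - 28546 = -29038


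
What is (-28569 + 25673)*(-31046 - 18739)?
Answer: 144177360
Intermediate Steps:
(-28569 + 25673)*(-31046 - 18739) = -2896*(-49785) = 144177360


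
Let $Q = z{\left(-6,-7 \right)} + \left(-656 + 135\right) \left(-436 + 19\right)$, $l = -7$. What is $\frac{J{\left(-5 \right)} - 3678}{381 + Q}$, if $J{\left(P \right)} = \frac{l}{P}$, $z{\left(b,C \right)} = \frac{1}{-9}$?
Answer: $- \frac{165447}{9793705} \approx -0.016893$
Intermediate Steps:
$z{\left(b,C \right)} = - \frac{1}{9}$
$J{\left(P \right)} = - \frac{7}{P}$
$Q = \frac{1955312}{9}$ ($Q = - \frac{1}{9} + \left(-656 + 135\right) \left(-436 + 19\right) = - \frac{1}{9} - -217257 = - \frac{1}{9} + 217257 = \frac{1955312}{9} \approx 2.1726 \cdot 10^{5}$)
$\frac{J{\left(-5 \right)} - 3678}{381 + Q} = \frac{- \frac{7}{-5} - 3678}{381 + \frac{1955312}{9}} = \frac{\left(-7\right) \left(- \frac{1}{5}\right) - 3678}{\frac{1958741}{9}} = \left(\frac{7}{5} - 3678\right) \frac{9}{1958741} = \left(- \frac{18383}{5}\right) \frac{9}{1958741} = - \frac{165447}{9793705}$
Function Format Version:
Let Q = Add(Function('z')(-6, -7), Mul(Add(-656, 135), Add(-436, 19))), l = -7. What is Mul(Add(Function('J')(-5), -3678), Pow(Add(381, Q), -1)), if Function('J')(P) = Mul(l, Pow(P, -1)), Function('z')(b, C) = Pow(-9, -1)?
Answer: Rational(-165447, 9793705) ≈ -0.016893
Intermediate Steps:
Function('z')(b, C) = Rational(-1, 9)
Function('J')(P) = Mul(-7, Pow(P, -1))
Q = Rational(1955312, 9) (Q = Add(Rational(-1, 9), Mul(Add(-656, 135), Add(-436, 19))) = Add(Rational(-1, 9), Mul(-521, -417)) = Add(Rational(-1, 9), 217257) = Rational(1955312, 9) ≈ 2.1726e+5)
Mul(Add(Function('J')(-5), -3678), Pow(Add(381, Q), -1)) = Mul(Add(Mul(-7, Pow(-5, -1)), -3678), Pow(Add(381, Rational(1955312, 9)), -1)) = Mul(Add(Mul(-7, Rational(-1, 5)), -3678), Pow(Rational(1958741, 9), -1)) = Mul(Add(Rational(7, 5), -3678), Rational(9, 1958741)) = Mul(Rational(-18383, 5), Rational(9, 1958741)) = Rational(-165447, 9793705)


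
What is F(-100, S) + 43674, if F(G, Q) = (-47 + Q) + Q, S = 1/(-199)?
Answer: 8681771/199 ≈ 43627.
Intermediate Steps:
S = -1/199 ≈ -0.0050251
F(G, Q) = -47 + 2*Q
F(-100, S) + 43674 = (-47 + 2*(-1/199)) + 43674 = (-47 - 2/199) + 43674 = -9355/199 + 43674 = 8681771/199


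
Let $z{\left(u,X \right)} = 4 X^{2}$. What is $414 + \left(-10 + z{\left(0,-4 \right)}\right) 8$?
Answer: $846$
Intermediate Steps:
$414 + \left(-10 + z{\left(0,-4 \right)}\right) 8 = 414 + \left(-10 + 4 \left(-4\right)^{2}\right) 8 = 414 + \left(-10 + 4 \cdot 16\right) 8 = 414 + \left(-10 + 64\right) 8 = 414 + 54 \cdot 8 = 414 + 432 = 846$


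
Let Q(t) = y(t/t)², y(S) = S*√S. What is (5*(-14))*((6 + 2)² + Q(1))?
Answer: -4550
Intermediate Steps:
y(S) = S^(3/2)
Q(t) = 1 (Q(t) = ((t/t)^(3/2))² = (1^(3/2))² = 1² = 1)
(5*(-14))*((6 + 2)² + Q(1)) = (5*(-14))*((6 + 2)² + 1) = -70*(8² + 1) = -70*(64 + 1) = -70*65 = -4550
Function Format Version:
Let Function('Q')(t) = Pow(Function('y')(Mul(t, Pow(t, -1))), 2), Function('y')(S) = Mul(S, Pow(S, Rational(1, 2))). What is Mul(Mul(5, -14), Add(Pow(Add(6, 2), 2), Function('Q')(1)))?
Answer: -4550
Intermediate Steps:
Function('y')(S) = Pow(S, Rational(3, 2))
Function('Q')(t) = 1 (Function('Q')(t) = Pow(Pow(Mul(t, Pow(t, -1)), Rational(3, 2)), 2) = Pow(Pow(1, Rational(3, 2)), 2) = Pow(1, 2) = 1)
Mul(Mul(5, -14), Add(Pow(Add(6, 2), 2), Function('Q')(1))) = Mul(Mul(5, -14), Add(Pow(Add(6, 2), 2), 1)) = Mul(-70, Add(Pow(8, 2), 1)) = Mul(-70, Add(64, 1)) = Mul(-70, 65) = -4550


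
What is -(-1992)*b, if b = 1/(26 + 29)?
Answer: 1992/55 ≈ 36.218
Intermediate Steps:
b = 1/55 ≈ 0.018182
-(-1992)*b = -(-1992)/55 = -1*(-1992/55) = 1992/55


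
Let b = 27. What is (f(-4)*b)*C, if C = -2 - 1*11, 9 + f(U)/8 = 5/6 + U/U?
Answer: 20124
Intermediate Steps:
f(U) = -172/3 (f(U) = -72 + 8*(5/6 + U/U) = -72 + 8*(5*(⅙) + 1) = -72 + 8*(⅚ + 1) = -72 + 8*(11/6) = -72 + 44/3 = -172/3)
C = -13 (C = -2 - 11 = -13)
(f(-4)*b)*C = -172/3*27*(-13) = -1548*(-13) = 20124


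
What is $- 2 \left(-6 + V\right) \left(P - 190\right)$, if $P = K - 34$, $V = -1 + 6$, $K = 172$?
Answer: $-104$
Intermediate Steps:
$V = 5$
$P = 138$ ($P = 172 - 34 = 138$)
$- 2 \left(-6 + V\right) \left(P - 190\right) = - 2 \left(-6 + 5\right) \left(138 - 190\right) = \left(-2\right) \left(-1\right) \left(-52\right) = 2 \left(-52\right) = -104$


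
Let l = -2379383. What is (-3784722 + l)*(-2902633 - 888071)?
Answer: 23366297479920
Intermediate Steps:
(-3784722 + l)*(-2902633 - 888071) = (-3784722 - 2379383)*(-2902633 - 888071) = -6164105*(-3790704) = 23366297479920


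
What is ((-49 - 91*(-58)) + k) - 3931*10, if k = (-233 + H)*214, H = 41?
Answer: -75169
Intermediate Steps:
k = -41088 (k = (-233 + 41)*214 = -192*214 = -41088)
((-49 - 91*(-58)) + k) - 3931*10 = ((-49 - 91*(-58)) - 41088) - 3931*10 = ((-49 + 5278) - 41088) - 39310 = (5229 - 41088) - 39310 = -35859 - 39310 = -75169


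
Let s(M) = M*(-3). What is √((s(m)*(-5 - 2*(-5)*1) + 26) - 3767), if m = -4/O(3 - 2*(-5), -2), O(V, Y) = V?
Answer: 3*I*√70161/13 ≈ 61.126*I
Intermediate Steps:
m = -4/13 (m = -4/(3 - 2*(-5)) = -4/(3 + 10) = -4/13 ≈ -0.30769)
s(M) = -3*M
√((s(m)*(-5 - 2*(-5)*1) + 26) - 3767) = √(((-3*(-4/13))*(-5 - 2*(-5)*1) + 26) - 3767) = √((12*(-5 + 10*1)/13 + 26) - 3767) = √((12*(-5 + 10)/13 + 26) - 3767) = √(((12/13)*5 + 26) - 3767) = √((60/13 + 26) - 3767) = √(398/13 - 3767) = √(-48573/13) = 3*I*√70161/13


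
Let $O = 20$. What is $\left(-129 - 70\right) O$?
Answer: $-3980$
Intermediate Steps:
$\left(-129 - 70\right) O = \left(-129 - 70\right) 20 = \left(-199\right) 20 = -3980$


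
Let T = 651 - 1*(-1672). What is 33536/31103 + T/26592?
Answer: 964041581/827090976 ≈ 1.1656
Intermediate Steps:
T = 2323 (T = 651 + 1672 = 2323)
33536/31103 + T/26592 = 33536/31103 + 2323/26592 = 964041581/827090976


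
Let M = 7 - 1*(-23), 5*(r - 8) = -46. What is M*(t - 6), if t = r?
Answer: -216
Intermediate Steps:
r = -6/5 (r = 8 + (1/5)*(-46) = 8 - 46/5 = -6/5 ≈ -1.2000)
M = 30 (M = 7 + 23 = 30)
t = -6/5 ≈ -1.2000
M*(t - 6) = 30*(-6/5 - 6) = 30*(-36/5) = -216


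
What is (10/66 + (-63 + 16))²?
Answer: 2390116/1089 ≈ 2194.8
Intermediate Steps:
(10/66 + (-63 + 16))² = (10*(1/66) - 47)² = (5/33 - 47)² = (-1546/33)² = 2390116/1089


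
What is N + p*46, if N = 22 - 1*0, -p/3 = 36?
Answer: -4946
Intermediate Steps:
p = -108 (p = -3*36 = -108)
N = 22 (N = 22 + 0 = 22)
N + p*46 = 22 - 108*46 = 22 - 4968 = -4946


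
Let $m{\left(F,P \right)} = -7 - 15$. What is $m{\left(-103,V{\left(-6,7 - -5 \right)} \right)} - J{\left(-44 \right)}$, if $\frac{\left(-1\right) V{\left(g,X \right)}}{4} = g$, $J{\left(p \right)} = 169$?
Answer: $-191$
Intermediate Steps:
$V{\left(g,X \right)} = - 4 g$
$m{\left(F,P \right)} = -22$ ($m{\left(F,P \right)} = -7 - 15 = -22$)
$m{\left(-103,V{\left(-6,7 - -5 \right)} \right)} - J{\left(-44 \right)} = -22 - 169 = -191$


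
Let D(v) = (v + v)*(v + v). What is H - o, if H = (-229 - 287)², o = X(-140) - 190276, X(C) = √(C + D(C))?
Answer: 456532 - 2*√19565 ≈ 4.5625e+5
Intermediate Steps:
D(v) = 4*v² (D(v) = (2*v)*(2*v) = 4*v²)
X(C) = √(C + 4*C²)
o = -190276 + 2*√19565 (o = √(-140*(1 + 4*(-140))) - 190276 = √(-140*(1 - 560)) - 190276 = √(-140*(-559)) - 190276 = √78260 - 190276 = 2*√19565 - 190276 = -190276 + 2*√19565 ≈ -1.9000e+5)
H = 266256 (H = (-516)² = 266256)
H - o = 266256 - (-190276 + 2*√19565) = 266256 + (190276 - 2*√19565) = 456532 - 2*√19565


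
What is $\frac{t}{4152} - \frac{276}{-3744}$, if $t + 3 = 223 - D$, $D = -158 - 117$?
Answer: $\frac{5207}{26988} \approx 0.19294$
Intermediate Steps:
$D = -275$
$t = 495$ ($t = -3 + \left(223 - -275\right) = -3 + \left(223 + 275\right) = -3 + 498 = 495$)
$\frac{t}{4152} - \frac{276}{-3744} = \frac{495}{4152} - \frac{276}{-3744} = 495 \cdot \frac{1}{4152} - - \frac{23}{312} = \frac{165}{1384} + \frac{23}{312} = \frac{5207}{26988}$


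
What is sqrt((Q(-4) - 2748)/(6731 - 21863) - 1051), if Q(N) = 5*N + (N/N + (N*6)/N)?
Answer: I*sqrt(60153373293)/7566 ≈ 32.416*I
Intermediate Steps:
Q(N) = 7 + 5*N (Q(N) = 5*N + (1 + (6*N)/N) = 5*N + (1 + 6) = 5*N + 7 = 7 + 5*N)
sqrt((Q(-4) - 2748)/(6731 - 21863) - 1051) = sqrt(((7 + 5*(-4)) - 2748)/(6731 - 21863) - 1051) = sqrt(((7 - 20) - 2748)/(-15132) - 1051) = sqrt((-13 - 2748)*(-1/15132) - 1051) = sqrt(-2761*(-1/15132) - 1051) = sqrt(2761/15132 - 1051) = sqrt(-15900971/15132) = I*sqrt(60153373293)/7566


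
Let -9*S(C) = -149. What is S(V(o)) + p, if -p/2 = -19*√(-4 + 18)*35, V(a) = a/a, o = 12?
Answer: 149/9 + 1330*√14 ≈ 4993.0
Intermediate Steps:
V(a) = 1
S(C) = 149/9 (S(C) = -⅑*(-149) = 149/9)
p = 1330*√14 (p = -2*(-19*√(-4 + 18))*35 = -2*(-19*√14)*35 = -(-1330)*√14 = 1330*√14 ≈ 4976.4)
S(V(o)) + p = 149/9 + 1330*√14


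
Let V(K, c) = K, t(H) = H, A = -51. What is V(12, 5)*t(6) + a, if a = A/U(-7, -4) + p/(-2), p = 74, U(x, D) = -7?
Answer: 296/7 ≈ 42.286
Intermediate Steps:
a = -208/7 (a = -51/(-7) + 74/(-2) = -51*(-⅐) + 74*(-½) = 51/7 - 37 = -208/7 ≈ -29.714)
V(12, 5)*t(6) + a = 12*6 - 208/7 = 72 - 208/7 = 296/7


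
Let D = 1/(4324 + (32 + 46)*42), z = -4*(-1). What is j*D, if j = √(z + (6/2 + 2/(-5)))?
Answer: √165/38000 ≈ 0.00033803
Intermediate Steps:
z = 4
D = 1/7600 (D = 1/(4324 + 78*42) = 1/(4324 + 3276) = 1/7600 ≈ 0.00013158)
j = √165/5 (j = √(4 + (6/2 + 2/(-5))) = √(4 + (6*(½) + 2*(-⅕))) = √(4 + (3 - ⅖)) = √(4 + 13/5) = √(33/5) = √165/5 ≈ 2.5690)
j*D = (√165/5)*(1/7600) = √165/38000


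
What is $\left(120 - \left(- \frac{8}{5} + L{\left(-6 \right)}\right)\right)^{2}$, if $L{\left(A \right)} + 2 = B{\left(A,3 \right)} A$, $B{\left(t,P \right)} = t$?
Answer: $\frac{191844}{25} \approx 7673.8$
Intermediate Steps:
$L{\left(A \right)} = -2 + A^{2}$ ($L{\left(A \right)} = -2 + A A = -2 + A^{2}$)
$\left(120 - \left(- \frac{8}{5} + L{\left(-6 \right)}\right)\right)^{2} = \left(120 - \left(34 - \frac{8}{5}\right)\right)^{2} = \left(120 - \frac{162}{5}\right)^{2} = \left(\frac{438}{5}\right)^{2} = \frac{191844}{25}$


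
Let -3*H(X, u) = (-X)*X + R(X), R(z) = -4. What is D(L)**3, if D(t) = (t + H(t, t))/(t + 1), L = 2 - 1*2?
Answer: 64/27 ≈ 2.3704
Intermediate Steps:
H(X, u) = 4/3 + X**2/3 (H(X, u) = -((-X)*X - 4)/3 = -(-X**2 - 4)/3 = -(-4 - X**2)/3 = 4/3 + X**2/3)
L = 0 (L = 2 - 2 = 0)
D(t) = (4/3 + t + t**2/3)/(1 + t) (D(t) = (t + (4/3 + t**2/3))/(t + 1) = (4/3 + t + t**2/3)/(1 + t))
D(L)**3 = ((4 + 0**2 + 3*0)/(3*(1 + 0)))**3 = ((1/3)*(4 + 0 + 0)/1)**3 = ((1/3)*1*4)**3 = (4/3)**3 = 64/27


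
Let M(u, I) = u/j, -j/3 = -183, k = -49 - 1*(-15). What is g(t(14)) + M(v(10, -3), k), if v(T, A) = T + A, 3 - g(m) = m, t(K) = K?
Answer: -6032/549 ≈ -10.987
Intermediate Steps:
k = -34 (k = -49 + 15 = -34)
g(m) = 3 - m
j = 549 (j = -3*(-183) = 549)
v(T, A) = A + T
M(u, I) = u/549
g(t(14)) + M(v(10, -3), k) = (3 - 1*14) + (-3 + 10)/549 = (3 - 14) + (1/549)*7 = -11 + 7/549 = -6032/549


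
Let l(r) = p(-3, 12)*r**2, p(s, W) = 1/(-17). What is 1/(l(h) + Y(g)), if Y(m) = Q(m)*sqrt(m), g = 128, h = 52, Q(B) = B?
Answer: 2873/37422832 + 1156*sqrt(2)/2338927 ≈ 0.00077574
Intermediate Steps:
p(s, W) = -1/17
l(r) = -r**2/17
Y(m) = m**(3/2) (Y(m) = m*sqrt(m) = m**(3/2))
1/(l(h) + Y(g)) = 1/(-1/17*52**2 + 128**(3/2)) = 1/(-1/17*2704 + 1024*sqrt(2)) = 1/(-2704/17 + 1024*sqrt(2))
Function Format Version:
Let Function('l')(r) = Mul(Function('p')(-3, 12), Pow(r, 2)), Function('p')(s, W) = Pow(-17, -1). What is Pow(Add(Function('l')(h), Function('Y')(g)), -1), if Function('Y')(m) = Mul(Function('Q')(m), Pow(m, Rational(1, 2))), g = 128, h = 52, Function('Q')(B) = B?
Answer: Add(Rational(2873, 37422832), Mul(Rational(1156, 2338927), Pow(2, Rational(1, 2)))) ≈ 0.00077574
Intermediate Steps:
Function('p')(s, W) = Rational(-1, 17)
Function('l')(r) = Mul(Rational(-1, 17), Pow(r, 2))
Function('Y')(m) = Pow(m, Rational(3, 2)) (Function('Y')(m) = Mul(m, Pow(m, Rational(1, 2))) = Pow(m, Rational(3, 2)))
Pow(Add(Function('l')(h), Function('Y')(g)), -1) = Pow(Add(Mul(Rational(-1, 17), Pow(52, 2)), Pow(128, Rational(3, 2))), -1) = Pow(Add(Mul(Rational(-1, 17), 2704), Mul(1024, Pow(2, Rational(1, 2)))), -1) = Pow(Add(Rational(-2704, 17), Mul(1024, Pow(2, Rational(1, 2)))), -1)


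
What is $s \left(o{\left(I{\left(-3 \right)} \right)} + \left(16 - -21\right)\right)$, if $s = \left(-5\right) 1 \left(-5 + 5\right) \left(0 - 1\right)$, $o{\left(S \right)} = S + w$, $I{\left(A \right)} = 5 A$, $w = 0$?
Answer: $0$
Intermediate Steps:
$o{\left(S \right)} = S$ ($o{\left(S \right)} = S + 0 = S$)
$s = 0$ ($s = - 5 \cdot 0 \left(-1\right) = \left(-5\right) 0 = 0$)
$s \left(o{\left(I{\left(-3 \right)} \right)} + \left(16 - -21\right)\right) = 0 \left(5 \left(-3\right) + \left(16 - -21\right)\right) = 0 \left(-15 + \left(16 + 21\right)\right) = 0 \left(-15 + 37\right) = 0 \cdot 22 = 0$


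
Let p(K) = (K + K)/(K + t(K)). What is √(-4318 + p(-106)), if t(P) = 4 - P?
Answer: I*√4371 ≈ 66.114*I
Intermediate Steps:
p(K) = K/2 (p(K) = (K + K)/(K + (4 - K)) = (2*K)/4 = (2*K)*(¼) = K/2)
√(-4318 + p(-106)) = √(-4318 + (½)*(-106)) = √(-4318 - 53) = √(-4371) = I*√4371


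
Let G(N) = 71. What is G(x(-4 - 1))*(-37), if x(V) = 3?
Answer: -2627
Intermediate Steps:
G(x(-4 - 1))*(-37) = 71*(-37) = -2627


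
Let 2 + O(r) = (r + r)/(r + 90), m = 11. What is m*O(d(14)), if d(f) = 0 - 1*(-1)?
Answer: -1980/91 ≈ -21.758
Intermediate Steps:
d(f) = 1 (d(f) = 0 + 1 = 1)
O(r) = -2 + 2*r/(90 + r) (O(r) = -2 + (r + r)/(r + 90) = -2 + (2*r)/(90 + r) = -2 + 2*r/(90 + r))
m*O(d(14)) = 11*(-180/(90 + 1)) = 11*(-180/91) = -1980/91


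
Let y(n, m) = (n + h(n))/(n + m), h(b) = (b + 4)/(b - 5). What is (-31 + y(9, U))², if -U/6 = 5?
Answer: 143641/144 ≈ 997.51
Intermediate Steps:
U = -30 (U = -6*5 = -30)
h(b) = (4 + b)/(-5 + b)
y(n, m) = (n + (4 + n)/(-5 + n))/(m + n) (y(n, m) = (n + (4 + n)/(-5 + n))/(n + m) = (n + (4 + n)/(-5 + n))/(m + n))
(-31 + y(9, U))² = (-31 + (4 + 9 + 9*(-5 + 9))/((-5 + 9)*(-30 + 9)))² = (-31 + (4 + 9 + 9*4)/(4*(-21)))² = (-31 + (¼)*(-1/21)*(4 + 9 + 36))² = (-31 + (¼)*(-1/21)*49)² = (-31 - 7/12)² = (-379/12)² = 143641/144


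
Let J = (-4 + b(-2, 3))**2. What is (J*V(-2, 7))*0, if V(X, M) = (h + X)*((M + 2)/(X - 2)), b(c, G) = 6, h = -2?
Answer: 0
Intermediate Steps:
V(X, M) = 2 + M (V(X, M) = (-2 + X)*((M + 2)/(X - 2)) = (-2 + X)*((2 + M)/(-2 + X)) = 2 + M)
J = 4 (J = (-4 + 6)**2 = 2**2 = 4)
(J*V(-2, 7))*0 = (4*(2 + 7))*0 = (4*9)*0 = 36*0 = 0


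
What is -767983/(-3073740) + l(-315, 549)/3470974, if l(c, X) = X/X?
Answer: 1332826049591/5334435811380 ≈ 0.24985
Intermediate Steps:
l(c, X) = 1
-767983/(-3073740) + l(-315, 549)/3470974 = -767983/(-3073740) + 1/3470974 = -767983*(-1/3073740) + 1*(1/3470974) = 767983/3073740 + 1/3470974 = 1332826049591/5334435811380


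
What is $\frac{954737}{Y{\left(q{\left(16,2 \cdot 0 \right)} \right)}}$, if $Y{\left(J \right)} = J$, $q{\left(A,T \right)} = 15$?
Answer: $\frac{954737}{15} \approx 63649.0$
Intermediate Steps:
$\frac{954737}{Y{\left(q{\left(16,2 \cdot 0 \right)} \right)}} = \frac{954737}{15}$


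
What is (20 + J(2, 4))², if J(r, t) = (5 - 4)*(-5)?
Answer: 225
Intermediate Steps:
J(r, t) = -5 (J(r, t) = 1*(-5) = -5)
(20 + J(2, 4))² = (20 - 5)² = 15² = 225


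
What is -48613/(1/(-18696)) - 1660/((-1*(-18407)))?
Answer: 16729545202076/18407 ≈ 9.0887e+8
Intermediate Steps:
-48613/(1/(-18696)) - 1660/((-1*(-18407))) = -48613/(-1/18696) - 1660/18407 = -48613*(-18696) - 1660*1/18407 = 908868648 - 1660/18407 = 16729545202076/18407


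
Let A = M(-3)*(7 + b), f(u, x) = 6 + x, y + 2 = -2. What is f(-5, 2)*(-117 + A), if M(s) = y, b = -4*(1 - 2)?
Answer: -1288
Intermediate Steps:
y = -4 (y = -2 - 2 = -4)
b = 4 (b = -4*(-1) = 4)
M(s) = -4
A = -44 (A = -4*(7 + 4) = -4*11 = -44)
f(-5, 2)*(-117 + A) = (6 + 2)*(-117 - 44) = 8*(-161) = -1288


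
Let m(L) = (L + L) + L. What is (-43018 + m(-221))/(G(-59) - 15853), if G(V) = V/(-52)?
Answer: 2271412/824297 ≈ 2.7556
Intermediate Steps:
m(L) = 3*L (m(L) = 2*L + L = 3*L)
G(V) = -V/52 (G(V) = V*(-1/52) = -V/52)
(-43018 + m(-221))/(G(-59) - 15853) = (-43018 + 3*(-221))/(-1/52*(-59) - 15853) = (-43018 - 663)/(59/52 - 15853) = -43681/(-824297/52) = -43681*(-52/824297) = 2271412/824297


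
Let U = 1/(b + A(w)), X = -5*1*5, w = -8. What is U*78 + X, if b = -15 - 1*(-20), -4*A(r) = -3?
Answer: -263/23 ≈ -11.435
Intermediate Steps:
A(r) = 3/4 (A(r) = -1/4*(-3) = 3/4)
X = -25 (X = -5*5 = -25)
b = 5 (b = -15 + 20 = 5)
U = 4/23 (U = 1/(5 + 3/4) = 1/(23/4) = 4/23 ≈ 0.17391)
U*78 + X = (4/23)*78 - 25 = 312/23 - 25 = -263/23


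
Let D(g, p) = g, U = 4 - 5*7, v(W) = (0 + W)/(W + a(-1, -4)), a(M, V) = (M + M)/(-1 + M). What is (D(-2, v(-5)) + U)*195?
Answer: -6435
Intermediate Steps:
a(M, V) = 2*M/(-1 + M) (a(M, V) = (2*M)/(-1 + M) = 2*M/(-1 + M))
v(W) = W/(1 + W) (v(W) = (0 + W)/(W + 2*(-1)/(-1 - 1)) = W/(W + 2*(-1)/(-2)) = W/(W + 2*(-1)*(-1/2)) = W/(W + 1) = W/(1 + W))
U = -31 (U = 4 - 35 = -31)
(D(-2, v(-5)) + U)*195 = (-2 - 31)*195 = -33*195 = -6435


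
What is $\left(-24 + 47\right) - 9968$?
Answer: $-9945$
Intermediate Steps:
$\left(-24 + 47\right) - 9968 = 23 - 9968 = -9945$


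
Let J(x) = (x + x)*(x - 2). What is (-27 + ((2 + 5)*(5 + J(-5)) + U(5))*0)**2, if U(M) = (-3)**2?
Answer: 729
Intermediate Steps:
U(M) = 9
J(x) = 2*x*(-2 + x) (J(x) = (2*x)*(-2 + x) = 2*x*(-2 + x))
(-27 + ((2 + 5)*(5 + J(-5)) + U(5))*0)**2 = (-27 + ((2 + 5)*(5 + 2*(-5)*(-2 - 5)) + 9)*0)**2 = (-27 + (7*(5 + 2*(-5)*(-7)) + 9)*0)**2 = (-27 + (7*(5 + 70) + 9)*0)**2 = (-27 + (7*75 + 9)*0)**2 = (-27 + (525 + 9)*0)**2 = (-27 + 534*0)**2 = (-27 + 0)**2 = (-27)**2 = 729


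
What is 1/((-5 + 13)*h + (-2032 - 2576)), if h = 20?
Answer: -1/4448 ≈ -0.00022482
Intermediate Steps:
1/((-5 + 13)*h + (-2032 - 2576)) = 1/((-5 + 13)*20 + (-2032 - 2576)) = 1/(8*20 - 4608) = 1/(160 - 4608) = 1/(-4448) = -1/4448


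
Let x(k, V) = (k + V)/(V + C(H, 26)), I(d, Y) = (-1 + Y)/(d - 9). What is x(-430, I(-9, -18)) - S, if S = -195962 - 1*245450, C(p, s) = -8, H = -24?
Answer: 55184221/125 ≈ 4.4147e+5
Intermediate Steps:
I(d, Y) = (-1 + Y)/(-9 + d)
x(k, V) = (V + k)/(-8 + V) (x(k, V) = (k + V)/(V - 8) = (V + k)/(-8 + V))
S = -441412 (S = -195962 - 245450 = -441412)
x(-430, I(-9, -18)) - S = ((-1 - 18)/(-9 - 9) - 430)/(-8 + (-1 - 18)/(-9 - 9)) - 1*(-441412) = (-19/(-18) - 430)/(-8 - 19/(-18)) + 441412 = (-1/18*(-19) - 430)/(-8 - 1/18*(-19)) + 441412 = (19/18 - 430)/(-8 + 19/18) + 441412 = -7721/18/(-125/18) + 441412 = -18/125*(-7721/18) + 441412 = 7721/125 + 441412 = 55184221/125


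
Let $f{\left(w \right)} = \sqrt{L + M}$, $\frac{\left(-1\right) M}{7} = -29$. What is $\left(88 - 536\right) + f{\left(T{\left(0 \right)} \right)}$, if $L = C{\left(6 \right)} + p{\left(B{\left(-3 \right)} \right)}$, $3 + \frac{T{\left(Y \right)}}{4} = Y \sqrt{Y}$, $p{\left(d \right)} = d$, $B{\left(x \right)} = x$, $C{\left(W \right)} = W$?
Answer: $-448 + \sqrt{206} \approx -433.65$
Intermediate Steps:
$M = 203$ ($M = \left(-7\right) \left(-29\right) = 203$)
$T{\left(Y \right)} = -12 + 4 Y^{\frac{3}{2}}$ ($T{\left(Y \right)} = -12 + 4 Y \sqrt{Y} = -12 + 4 Y^{\frac{3}{2}}$)
$L = 3$ ($L = 6 - 3 = 3$)
$f{\left(w \right)} = \sqrt{206}$ ($f{\left(w \right)} = \sqrt{3 + 203} = \sqrt{206}$)
$\left(88 - 536\right) + f{\left(T{\left(0 \right)} \right)} = \left(88 - 536\right) + \sqrt{206} = -448 + \sqrt{206}$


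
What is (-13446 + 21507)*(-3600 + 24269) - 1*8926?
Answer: 166603883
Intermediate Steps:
(-13446 + 21507)*(-3600 + 24269) - 1*8926 = 8061*20669 - 8926 = 166612809 - 8926 = 166603883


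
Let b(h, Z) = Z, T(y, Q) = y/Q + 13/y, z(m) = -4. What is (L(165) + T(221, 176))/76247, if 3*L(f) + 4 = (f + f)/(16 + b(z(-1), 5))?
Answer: 327937/4790751504 ≈ 6.8452e-5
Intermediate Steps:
T(y, Q) = 13/y + y/Q
L(f) = -4/3 + 2*f/63 (L(f) = -4/3 + ((f + f)/(16 + 5))/3 = -4/3 + ((2*f)/21)/3 = -4/3 + ((2*f)*(1/21))/3 = -4/3 + (2*f/21)/3 = -4/3 + 2*f/63)
(L(165) + T(221, 176))/76247 = ((-4/3 + (2/63)*165) + (13/221 + 221/176))/76247 = ((-4/3 + 110/21) + (13*(1/221) + 221*(1/176)))*(1/76247) = (82/21 + (1/17 + 221/176))*(1/76247) = (82/21 + 3933/2992)*(1/76247) = (327937/62832)*(1/76247) = 327937/4790751504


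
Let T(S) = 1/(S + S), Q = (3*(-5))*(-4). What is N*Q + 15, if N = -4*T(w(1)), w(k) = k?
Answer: -105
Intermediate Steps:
Q = 60 (Q = -15*(-4) = 60)
T(S) = 1/(2*S)
N = -2 (N = -2/1 = -2 ≈ -2.0000)
N*Q + 15 = -2*60 + 15 = -120 + 15 = -105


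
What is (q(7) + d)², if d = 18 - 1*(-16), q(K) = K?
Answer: 1681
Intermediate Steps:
d = 34 (d = 18 + 16 = 34)
(q(7) + d)² = (7 + 34)² = 41² = 1681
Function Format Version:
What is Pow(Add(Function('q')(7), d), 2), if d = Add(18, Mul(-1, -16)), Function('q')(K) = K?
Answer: 1681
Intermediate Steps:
d = 34 (d = Add(18, 16) = 34)
Pow(Add(Function('q')(7), d), 2) = Pow(Add(7, 34), 2) = Pow(41, 2) = 1681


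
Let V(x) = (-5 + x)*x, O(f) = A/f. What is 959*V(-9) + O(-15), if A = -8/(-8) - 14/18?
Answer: 16312588/135 ≈ 1.2083e+5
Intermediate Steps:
A = 2/9 (A = -8*(-⅛) - 14*1/18 = 1 - 7/9 = 2/9 ≈ 0.22222)
O(f) = 2/(9*f)
V(x) = x*(-5 + x)
959*V(-9) + O(-15) = 959*(-9*(-5 - 9)) + (2/9)/(-15) = 959*(-9*(-14)) + (2/9)*(-1/15) = 959*126 - 2/135 = 120834 - 2/135 = 16312588/135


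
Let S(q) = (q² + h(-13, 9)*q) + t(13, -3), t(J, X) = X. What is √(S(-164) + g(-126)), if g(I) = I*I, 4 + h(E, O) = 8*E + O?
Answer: √59005 ≈ 242.91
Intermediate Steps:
h(E, O) = -4 + O + 8*E (h(E, O) = -4 + (8*E + O) = -4 + (O + 8*E) = -4 + O + 8*E)
S(q) = -3 + q² - 99*q (S(q) = (q² + (-4 + 9 + 8*(-13))*q) - 3 = (q² + (-4 + 9 - 104)*q) - 3 = (q² - 99*q) - 3 = -3 + q² - 99*q)
g(I) = I²
√(S(-164) + g(-126)) = √((-3 + (-164)² - 99*(-164)) + (-126)²) = √((-3 + 26896 + 16236) + 15876) = √(43129 + 15876) = √59005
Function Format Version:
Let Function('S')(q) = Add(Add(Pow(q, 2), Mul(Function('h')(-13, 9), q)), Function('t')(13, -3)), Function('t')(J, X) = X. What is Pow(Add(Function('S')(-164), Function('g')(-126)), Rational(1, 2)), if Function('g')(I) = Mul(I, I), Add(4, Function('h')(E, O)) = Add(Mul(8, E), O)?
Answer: Pow(59005, Rational(1, 2)) ≈ 242.91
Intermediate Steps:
Function('h')(E, O) = Add(-4, O, Mul(8, E)) (Function('h')(E, O) = Add(-4, Add(Mul(8, E), O)) = Add(-4, Add(O, Mul(8, E))) = Add(-4, O, Mul(8, E)))
Function('S')(q) = Add(-3, Pow(q, 2), Mul(-99, q)) (Function('S')(q) = Add(Add(Pow(q, 2), Mul(Add(-4, 9, Mul(8, -13)), q)), -3) = Add(Add(Pow(q, 2), Mul(Add(-4, 9, -104), q)), -3) = Add(Add(Pow(q, 2), Mul(-99, q)), -3) = Add(-3, Pow(q, 2), Mul(-99, q)))
Function('g')(I) = Pow(I, 2)
Pow(Add(Function('S')(-164), Function('g')(-126)), Rational(1, 2)) = Pow(Add(Add(-3, Pow(-164, 2), Mul(-99, -164)), Pow(-126, 2)), Rational(1, 2)) = Pow(Add(Add(-3, 26896, 16236), 15876), Rational(1, 2)) = Pow(Add(43129, 15876), Rational(1, 2)) = Pow(59005, Rational(1, 2))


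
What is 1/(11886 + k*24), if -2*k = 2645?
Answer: -1/19854 ≈ -5.0368e-5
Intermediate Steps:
k = -2645/2 (k = -1/2*2645 = -2645/2 ≈ -1322.5)
1/(11886 + k*24) = 1/(11886 - 2645/2*24) = 1/(11886 - 31740) = 1/(-19854) = -1/19854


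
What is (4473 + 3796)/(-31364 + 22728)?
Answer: -8269/8636 ≈ -0.95750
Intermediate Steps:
(4473 + 3796)/(-31364 + 22728) = 8269/(-8636) = 8269*(-1/8636) = -8269/8636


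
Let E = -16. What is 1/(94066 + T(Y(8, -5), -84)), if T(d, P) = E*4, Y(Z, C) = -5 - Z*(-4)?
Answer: 1/94002 ≈ 1.0638e-5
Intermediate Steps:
Y(Z, C) = -5 + 4*Z (Y(Z, C) = -5 - (-4)*Z = -5 + 4*Z)
T(d, P) = -64 (T(d, P) = -16*4 = -64)
1/(94066 + T(Y(8, -5), -84)) = 1/(94066 - 64) = 1/94002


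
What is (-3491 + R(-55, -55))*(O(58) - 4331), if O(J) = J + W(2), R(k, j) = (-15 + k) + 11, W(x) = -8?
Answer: 15197550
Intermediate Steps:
R(k, j) = -4 + k
O(J) = -8 + J (O(J) = J - 8 = -8 + J)
(-3491 + R(-55, -55))*(O(58) - 4331) = (-3491 + (-4 - 55))*((-8 + 58) - 4331) = (-3491 - 59)*(50 - 4331) = -3550*(-4281) = 15197550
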